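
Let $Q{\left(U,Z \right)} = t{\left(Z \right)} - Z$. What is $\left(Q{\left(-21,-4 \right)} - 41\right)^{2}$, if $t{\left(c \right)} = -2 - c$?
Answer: $1225$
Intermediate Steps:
$Q{\left(U,Z \right)} = -2 - 2 Z$ ($Q{\left(U,Z \right)} = \left(-2 - Z\right) - Z = -2 - 2 Z$)
$\left(Q{\left(-21,-4 \right)} - 41\right)^{2} = \left(\left(-2 - -8\right) - 41\right)^{2} = \left(\left(-2 + 8\right) - 41\right)^{2} = \left(6 - 41\right)^{2} = \left(-35\right)^{2} = 1225$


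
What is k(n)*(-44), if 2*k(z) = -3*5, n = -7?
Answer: 330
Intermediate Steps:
k(z) = -15/2 (k(z) = (-3*5)/2 = (1/2)*(-15) = -15/2)
k(n)*(-44) = -15/2*(-44) = 330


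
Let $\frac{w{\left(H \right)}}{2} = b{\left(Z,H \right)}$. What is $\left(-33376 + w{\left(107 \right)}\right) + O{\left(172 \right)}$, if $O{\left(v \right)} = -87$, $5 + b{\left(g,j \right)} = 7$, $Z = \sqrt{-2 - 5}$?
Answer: $-33459$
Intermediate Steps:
$Z = i \sqrt{7}$ ($Z = \sqrt{-7} = i \sqrt{7} \approx 2.6458 i$)
$b{\left(g,j \right)} = 2$ ($b{\left(g,j \right)} = -5 + 7 = 2$)
$w{\left(H \right)} = 4$ ($w{\left(H \right)} = 2 \cdot 2 = 4$)
$\left(-33376 + w{\left(107 \right)}\right) + O{\left(172 \right)} = \left(-33376 + 4\right) - 87 = -33372 - 87 = -33459$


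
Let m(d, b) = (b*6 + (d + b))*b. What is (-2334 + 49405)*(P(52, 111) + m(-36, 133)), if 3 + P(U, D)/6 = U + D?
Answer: 5648284645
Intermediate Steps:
P(U, D) = -18 + 6*D + 6*U (P(U, D) = -18 + 6*(U + D) = -18 + 6*(D + U) = -18 + (6*D + 6*U) = -18 + 6*D + 6*U)
m(d, b) = b*(d + 7*b) (m(d, b) = (6*b + (b + d))*b = (d + 7*b)*b = b*(d + 7*b))
(-2334 + 49405)*(P(52, 111) + m(-36, 133)) = (-2334 + 49405)*((-18 + 6*111 + 6*52) + 133*(-36 + 7*133)) = 47071*((-18 + 666 + 312) + 133*(-36 + 931)) = 47071*(960 + 133*895) = 47071*(960 + 119035) = 47071*119995 = 5648284645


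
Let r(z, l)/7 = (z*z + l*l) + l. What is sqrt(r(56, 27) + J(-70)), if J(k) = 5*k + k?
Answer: 2*sqrt(6706) ≈ 163.78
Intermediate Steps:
r(z, l) = 7*l + 7*l**2 + 7*z**2 (r(z, l) = 7*((z*z + l*l) + l) = 7*((z**2 + l**2) + l) = 7*((l**2 + z**2) + l) = 7*(l + l**2 + z**2) = 7*l + 7*l**2 + 7*z**2)
J(k) = 6*k
sqrt(r(56, 27) + J(-70)) = sqrt((7*27 + 7*27**2 + 7*56**2) + 6*(-70)) = sqrt((189 + 7*729 + 7*3136) - 420) = sqrt((189 + 5103 + 21952) - 420) = sqrt(27244 - 420) = sqrt(26824) = 2*sqrt(6706)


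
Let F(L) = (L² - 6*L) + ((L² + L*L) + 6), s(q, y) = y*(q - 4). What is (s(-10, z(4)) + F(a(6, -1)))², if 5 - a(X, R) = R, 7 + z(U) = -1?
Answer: 36100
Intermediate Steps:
z(U) = -8 (z(U) = -7 - 1 = -8)
a(X, R) = 5 - R
s(q, y) = y*(-4 + q)
F(L) = 6 - 6*L + 3*L² (F(L) = (L² - 6*L) + ((L² + L²) + 6) = (L² - 6*L) + (2*L² + 6) = (L² - 6*L) + (6 + 2*L²) = 6 - 6*L + 3*L²)
(s(-10, z(4)) + F(a(6, -1)))² = (-8*(-4 - 10) + (6 - 6*(5 - 1*(-1)) + 3*(5 - 1*(-1))²))² = (-8*(-14) + (6 - 6*(5 + 1) + 3*(5 + 1)²))² = (112 + (6 - 6*6 + 3*6²))² = (112 + (6 - 36 + 3*36))² = (112 + (6 - 36 + 108))² = (112 + 78)² = 190² = 36100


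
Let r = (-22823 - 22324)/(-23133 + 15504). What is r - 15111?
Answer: -38412224/2543 ≈ -15105.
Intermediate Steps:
r = 15049/2543 (r = -45147/(-7629) = -45147*(-1/7629) = 15049/2543 ≈ 5.9178)
r - 15111 = 15049/2543 - 15111 = -38412224/2543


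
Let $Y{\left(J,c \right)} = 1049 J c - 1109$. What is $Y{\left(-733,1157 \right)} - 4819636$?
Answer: $-894457714$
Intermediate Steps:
$Y{\left(J,c \right)} = -1109 + 1049 J c$ ($Y{\left(J,c \right)} = 1049 J c - 1109 = -1109 + 1049 J c$)
$Y{\left(-733,1157 \right)} - 4819636 = \left(-1109 + 1049 \left(-733\right) 1157\right) - 4819636 = \left(-1109 - 889636969\right) - 4819636 = -889638078 - 4819636 = -894457714$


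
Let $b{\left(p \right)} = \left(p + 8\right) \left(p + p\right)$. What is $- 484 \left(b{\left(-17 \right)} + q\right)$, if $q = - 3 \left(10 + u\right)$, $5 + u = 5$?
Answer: $-133584$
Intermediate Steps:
$u = 0$ ($u = -5 + 5 = 0$)
$b{\left(p \right)} = 2 p \left(8 + p\right)$ ($b{\left(p \right)} = \left(8 + p\right) 2 p = 2 p \left(8 + p\right)$)
$q = -30$ ($q = - 3 \left(10 + 0\right) = \left(-3\right) 10 = -30$)
$- 484 \left(b{\left(-17 \right)} + q\right) = - 484 \left(2 \left(-17\right) \left(8 - 17\right) - 30\right) = - 484 \left(2 \left(-17\right) \left(-9\right) - 30\right) = - 484 \left(306 - 30\right) = \left(-484\right) 276 = -133584$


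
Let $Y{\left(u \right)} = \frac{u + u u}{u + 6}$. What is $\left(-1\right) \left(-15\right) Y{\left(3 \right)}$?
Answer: $20$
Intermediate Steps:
$Y{\left(u \right)} = \frac{u + u^{2}}{6 + u}$
$\left(-1\right) \left(-15\right) Y{\left(3 \right)} = \left(-1\right) \left(-15\right) \frac{3 \left(1 + 3\right)}{6 + 3} = 15 \cdot 3 \cdot \frac{1}{9} \cdot 4 = 15 \cdot \frac{4}{3} = 20$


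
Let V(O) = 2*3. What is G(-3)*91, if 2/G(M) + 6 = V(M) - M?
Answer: 182/3 ≈ 60.667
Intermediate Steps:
V(O) = 6
G(M) = -2/M (G(M) = 2/(-6 + (6 - M)) = 2/((-M)) = 2*(-1/M) = -2/M)
G(-3)*91 = -2/(-3)*91 = -2*(-⅓)*91 = (⅔)*91 = 182/3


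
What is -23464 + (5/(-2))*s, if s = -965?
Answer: -42103/2 ≈ -21052.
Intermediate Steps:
-23464 + (5/(-2))*s = -23464 + (5/(-2))*(-965) = -23464 + (5*(-½))*(-965) = -23464 - 5/2*(-965) = -23464 + 4825/2 = -42103/2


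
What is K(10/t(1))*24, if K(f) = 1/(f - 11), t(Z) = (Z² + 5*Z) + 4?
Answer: -12/5 ≈ -2.4000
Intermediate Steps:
t(Z) = 4 + Z² + 5*Z
K(f) = 1/(-11 + f)
K(10/t(1))*24 = 24/(-11 + 10/(4 + 1² + 5*1)) = 24/(-11 + 10/(4 + 1 + 5)) = 24/(-11 + 10/10) = 24/(-11 + 10*(⅒)) = 24/(-11 + 1) = 24/(-10) = -⅒*24 = -12/5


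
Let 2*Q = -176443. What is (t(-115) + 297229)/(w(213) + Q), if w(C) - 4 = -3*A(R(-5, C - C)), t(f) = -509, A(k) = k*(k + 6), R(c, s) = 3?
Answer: -593440/176597 ≈ -3.3604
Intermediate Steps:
A(k) = k*(6 + k)
Q = -176443/2 (Q = (1/2)*(-176443) = -176443/2 ≈ -88222.)
w(C) = -77 (w(C) = 4 - 9*(6 + 3) = 4 - 9*9 = 4 - 3*27 = 4 - 81 = -77)
(t(-115) + 297229)/(w(213) + Q) = (-509 + 297229)/(-77 - 176443/2) = 296720/(-176597/2) = 296720*(-2/176597) = -593440/176597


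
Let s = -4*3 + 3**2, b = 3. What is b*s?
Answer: -9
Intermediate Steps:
s = -3 (s = -12 + 9 = -3)
b*s = 3*(-3) = -9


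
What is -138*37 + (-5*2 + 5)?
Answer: -5111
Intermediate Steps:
-138*37 + (-5*2 + 5) = -5106 + (-10 + 5) = -5106 - 5 = -5111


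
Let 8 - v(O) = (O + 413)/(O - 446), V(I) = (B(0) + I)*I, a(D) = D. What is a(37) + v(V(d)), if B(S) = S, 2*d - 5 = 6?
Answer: 76608/1663 ≈ 46.066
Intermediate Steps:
d = 11/2 (d = 5/2 + (1/2)*6 = 5/2 + 3 = 11/2 ≈ 5.5000)
V(I) = I**2 (V(I) = (0 + I)*I = I*I = I**2)
v(O) = 8 - (413 + O)/(-446 + O) (v(O) = 8 - (O + 413)/(O - 446) = 8 - (413 + O)/(-446 + O))
a(37) + v(V(d)) = 37 + (-3981 + 7*(11/2)**2)/(-446 + (11/2)**2) = 37 + (-3981 + 7*(121/4))/(-446 + 121/4) = 37 + (-3981 + 847/4)/(-1663/4) = 37 - 4/1663*(-15077/4) = 37 + 15077/1663 = 76608/1663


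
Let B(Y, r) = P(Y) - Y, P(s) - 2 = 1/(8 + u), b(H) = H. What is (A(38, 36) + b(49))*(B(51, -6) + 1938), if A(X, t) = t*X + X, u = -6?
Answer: 5498445/2 ≈ 2.7492e+6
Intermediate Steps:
P(s) = 5/2 (P(s) = 2 + 1/(8 - 6) = 2 + 1/2 = 2 + ½ = 5/2)
B(Y, r) = 5/2 - Y
A(X, t) = X + X*t (A(X, t) = X*t + X = X + X*t)
(A(38, 36) + b(49))*(B(51, -6) + 1938) = (38*(1 + 36) + 49)*((5/2 - 1*51) + 1938) = (38*37 + 49)*((5/2 - 51) + 1938) = (1406 + 49)*(-97/2 + 1938) = 1455*(3779/2) = 5498445/2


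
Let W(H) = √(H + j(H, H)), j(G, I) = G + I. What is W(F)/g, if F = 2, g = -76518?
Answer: -√6/76518 ≈ -3.2012e-5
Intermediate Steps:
W(H) = √3*√H (W(H) = √(H + (H + H)) = √(H + 2*H) = √(3*H) = √3*√H)
W(F)/g = (√3*√2)/(-76518) = √6*(-1/76518) = -√6/76518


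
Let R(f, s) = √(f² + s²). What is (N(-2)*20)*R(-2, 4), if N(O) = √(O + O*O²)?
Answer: 200*I*√2 ≈ 282.84*I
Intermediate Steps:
N(O) = √(O + O³)
(N(-2)*20)*R(-2, 4) = (√(-2 + (-2)³)*20)*√((-2)² + 4²) = (√(-2 - 8)*20)*√(4 + 16) = (√(-10)*20)*√20 = ((I*√10)*20)*(2*√5) = (20*I*√10)*(2*√5) = 200*I*√2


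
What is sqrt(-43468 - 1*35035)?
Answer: I*sqrt(78503) ≈ 280.18*I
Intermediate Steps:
sqrt(-43468 - 1*35035) = sqrt(-43468 - 35035) = sqrt(-78503) = I*sqrt(78503)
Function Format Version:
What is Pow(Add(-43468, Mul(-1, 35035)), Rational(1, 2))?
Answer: Mul(I, Pow(78503, Rational(1, 2))) ≈ Mul(280.18, I)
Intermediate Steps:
Pow(Add(-43468, Mul(-1, 35035)), Rational(1, 2)) = Pow(Add(-43468, -35035), Rational(1, 2)) = Pow(-78503, Rational(1, 2)) = Mul(I, Pow(78503, Rational(1, 2)))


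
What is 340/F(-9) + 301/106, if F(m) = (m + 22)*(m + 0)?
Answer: -823/12402 ≈ -0.066360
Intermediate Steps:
F(m) = m*(22 + m) (F(m) = (22 + m)*m = m*(22 + m))
340/F(-9) + 301/106 = 340/((-9*(22 - 9))) + 301/106 = 340/((-9*13)) + 301*(1/106) = 340/(-117) + 301/106 = 340*(-1/117) + 301/106 = -340/117 + 301/106 = -823/12402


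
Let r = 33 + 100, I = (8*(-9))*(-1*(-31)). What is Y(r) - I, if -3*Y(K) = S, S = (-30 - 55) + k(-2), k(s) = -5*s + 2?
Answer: 6769/3 ≈ 2256.3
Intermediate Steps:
I = -2232 (I = -72*31 = -2232)
r = 133
k(s) = 2 - 5*s
S = -73 (S = (-30 - 55) + (2 - 5*(-2)) = -85 + (2 + 10) = -85 + 12 = -73)
Y(K) = 73/3 (Y(K) = -⅓*(-73) = 73/3)
Y(r) - I = 73/3 - 1*(-2232) = 73/3 + 2232 = 6769/3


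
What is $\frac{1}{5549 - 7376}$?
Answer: $- \frac{1}{1827} \approx -0.00054735$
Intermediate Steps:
$\frac{1}{5549 - 7376} = \frac{1}{-1827} = - \frac{1}{1827}$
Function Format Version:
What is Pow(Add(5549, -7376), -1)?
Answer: Rational(-1, 1827) ≈ -0.00054735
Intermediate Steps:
Pow(Add(5549, -7376), -1) = Pow(-1827, -1) = Rational(-1, 1827)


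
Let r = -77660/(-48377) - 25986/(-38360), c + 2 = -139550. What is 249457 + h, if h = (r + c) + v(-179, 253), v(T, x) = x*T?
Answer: 8565611044663/132552980 ≈ 64620.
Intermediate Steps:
c = -139552 (c = -2 - 139550 = -139552)
v(T, x) = T*x
r = 302583023/132552980 (r = -77660*(-1/48377) - 25986*(-1/38360) = 77660/48377 + 12993/19180 = 302583023/132552980 ≈ 2.2827)
h = -24500657687197/132552980 (h = (302583023/132552980 - 139552) - 179*253 = -18497730881937/132552980 - 45287 = -24500657687197/132552980 ≈ -1.8484e+5)
249457 + h = 249457 - 24500657687197/132552980 = 8565611044663/132552980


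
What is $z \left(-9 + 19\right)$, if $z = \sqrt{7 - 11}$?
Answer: $20 i \approx 20.0 i$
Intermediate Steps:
$z = 2 i$ ($z = \sqrt{-4} = 2 i \approx 2.0 i$)
$z \left(-9 + 19\right) = 2 i \left(-9 + 19\right) = 2 i 10 = 20 i$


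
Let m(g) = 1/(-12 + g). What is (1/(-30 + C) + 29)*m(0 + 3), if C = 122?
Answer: -2669/828 ≈ -3.2234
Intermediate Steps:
(1/(-30 + C) + 29)*m(0 + 3) = (1/(-30 + 122) + 29)/(-12 + (0 + 3)) = (1/92 + 29)/(-12 + 3) = (1/92 + 29)/(-9) = (2669/92)*(-⅑) = -2669/828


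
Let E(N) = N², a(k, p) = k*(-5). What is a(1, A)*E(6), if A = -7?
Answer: -180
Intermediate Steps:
a(k, p) = -5*k
a(1, A)*E(6) = -5*1*6² = -5*36 = -180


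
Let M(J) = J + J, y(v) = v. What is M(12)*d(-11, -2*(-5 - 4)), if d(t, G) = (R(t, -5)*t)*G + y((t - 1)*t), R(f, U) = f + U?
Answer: 79200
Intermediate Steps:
R(f, U) = U + f
M(J) = 2*J
d(t, G) = t*(-1 + t) + G*t*(-5 + t) (d(t, G) = ((-5 + t)*t)*G + (t - 1)*t = (t*(-5 + t))*G + (-1 + t)*t = G*t*(-5 + t) + t*(-1 + t) = t*(-1 + t) + G*t*(-5 + t))
M(12)*d(-11, -2*(-5 - 4)) = (2*12)*(-11*(-1 - 11 + (-2*(-5 - 4))*(-5 - 11))) = 24*(-11*(-1 - 11 - 2*(-9)*(-16))) = 24*(-11*(-1 - 11 + 18*(-16))) = 24*(-11*(-1 - 11 - 288)) = 24*(-11*(-300)) = 24*3300 = 79200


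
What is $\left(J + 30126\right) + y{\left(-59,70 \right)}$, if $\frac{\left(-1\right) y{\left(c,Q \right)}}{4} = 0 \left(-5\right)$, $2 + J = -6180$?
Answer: $23944$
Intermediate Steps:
$J = -6182$ ($J = -2 - 6180 = -6182$)
$y{\left(c,Q \right)} = 0$ ($y{\left(c,Q \right)} = - 4 \cdot 0 \left(-5\right) = \left(-4\right) 0 = 0$)
$\left(J + 30126\right) + y{\left(-59,70 \right)} = \left(-6182 + 30126\right) + 0 = 23944 + 0 = 23944$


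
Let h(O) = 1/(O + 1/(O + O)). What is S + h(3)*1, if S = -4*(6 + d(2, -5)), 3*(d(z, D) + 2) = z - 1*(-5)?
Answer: -1426/57 ≈ -25.018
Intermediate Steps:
d(z, D) = -⅓ + z/3 (d(z, D) = -2 + (z - 1*(-5))/3 = -2 + (z + 5)/3 = -2 + (5 + z)/3 = -2 + (5/3 + z/3) = -⅓ + z/3)
h(O) = 1/(O + 1/(2*O))
S = -76/3 (S = -4*(6 + (-⅓ + (⅓)*2)) = -4*(6 + (-⅓ + ⅔)) = -4*(6 + ⅓) = -4*19/3 = -76/3 ≈ -25.333)
S + h(3)*1 = -76/3 + (2*3/(1 + 2*3²))*1 = -76/3 + (2*3/(1 + 2*9))*1 = -76/3 + (2*3/(1 + 18))*1 = -76/3 + (2*3/19)*1 = -76/3 + (2*3*(1/19))*1 = -76/3 + (6/19)*1 = -76/3 + 6/19 = -1426/57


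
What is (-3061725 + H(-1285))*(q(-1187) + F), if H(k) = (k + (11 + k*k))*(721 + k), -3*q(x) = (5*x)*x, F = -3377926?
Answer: 5346182678293149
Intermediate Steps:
q(x) = -5*x²/3 (q(x) = -5*x*x/3 = -5*x²/3)
H(k) = (721 + k)*(11 + k + k²) (H(k) = (k + (11 + k²))*(721 + k) = (11 + k + k²)*(721 + k) = (721 + k)*(11 + k + k²))
(-3061725 + H(-1285))*(q(-1187) + F) = (-3061725 + (7931 + (-1285)³ + 722*(-1285)² + 732*(-1285)))*(-5/3*(-1187)² - 3377926) = (-3061725 + (7931 - 2121824125 + 722*1651225 - 940620))*(-5/3*1408969 - 3377926) = (-3061725 + (7931 - 2121824125 + 1192184450 - 940620))*(-7044845/3 - 3377926) = (-3061725 - 930572364)*(-17178623/3) = -933634089*(-17178623/3) = 5346182678293149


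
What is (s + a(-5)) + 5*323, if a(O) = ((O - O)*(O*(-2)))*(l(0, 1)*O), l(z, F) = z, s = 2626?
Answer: 4241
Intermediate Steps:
a(O) = 0 (a(O) = ((O - O)*(O*(-2)))*(0*O) = (0*(-2*O))*0 = 0*0 = 0)
(s + a(-5)) + 5*323 = (2626 + 0) + 5*323 = 2626 + 1615 = 4241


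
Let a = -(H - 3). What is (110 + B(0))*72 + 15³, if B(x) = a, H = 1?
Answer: 11439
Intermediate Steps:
a = 2 (a = -(1 - 3) = -1*(-2) = 2)
B(x) = 2
(110 + B(0))*72 + 15³ = (110 + 2)*72 + 15³ = 112*72 + 3375 = 8064 + 3375 = 11439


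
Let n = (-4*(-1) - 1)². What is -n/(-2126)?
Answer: 9/2126 ≈ 0.0042333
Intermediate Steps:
n = 9 (n = (4 - 1)² = 3² = 9)
-n/(-2126) = -9/(-2126) = -9*(-1)/2126 = -1*(-9/2126) = 9/2126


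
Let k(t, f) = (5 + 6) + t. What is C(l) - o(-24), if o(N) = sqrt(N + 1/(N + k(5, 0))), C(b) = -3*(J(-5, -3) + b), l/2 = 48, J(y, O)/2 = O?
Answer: -270 - I*sqrt(386)/4 ≈ -270.0 - 4.9117*I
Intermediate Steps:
k(t, f) = 11 + t
J(y, O) = 2*O
l = 96 (l = 2*48 = 96)
C(b) = 18 - 3*b (C(b) = -3*(2*(-3) + b) = -3*(-6 + b) = 18 - 3*b)
o(N) = sqrt(N + 1/(16 + N)) (o(N) = sqrt(N + 1/(N + (11 + 5))) = sqrt(N + 1/(N + 16)) = sqrt(N + 1/(16 + N)))
C(l) - o(-24) = (18 - 3*96) - sqrt((1 - 24*(16 - 24))/(16 - 24)) = (18 - 288) - sqrt((1 - 24*(-8))/(-8)) = -270 - sqrt(-(1 + 192)/8) = -270 - sqrt(-1/8*193) = -270 - sqrt(-193/8) = -270 - I*sqrt(386)/4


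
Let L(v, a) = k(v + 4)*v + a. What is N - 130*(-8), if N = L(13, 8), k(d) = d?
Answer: 1269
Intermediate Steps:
L(v, a) = a + v*(4 + v) (L(v, a) = (v + 4)*v + a = (4 + v)*v + a = v*(4 + v) + a = a + v*(4 + v))
N = 229 (N = 8 + 13*(4 + 13) = 8 + 13*17 = 8 + 221 = 229)
N - 130*(-8) = 229 - 130*(-8) = 229 + 1040 = 1269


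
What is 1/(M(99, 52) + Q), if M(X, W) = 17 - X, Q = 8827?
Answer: 1/8745 ≈ 0.00011435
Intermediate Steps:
1/(M(99, 52) + Q) = 1/((17 - 1*99) + 8827) = 1/((17 - 99) + 8827) = 1/(-82 + 8827) = 1/8745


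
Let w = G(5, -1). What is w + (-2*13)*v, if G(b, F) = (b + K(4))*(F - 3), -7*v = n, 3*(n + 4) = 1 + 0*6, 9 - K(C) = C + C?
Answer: -790/21 ≈ -37.619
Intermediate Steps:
K(C) = 9 - 2*C (K(C) = 9 - (C + C) = 9 - 2*C)
n = -11/3 (n = -4 + (1 + 0*6)/3 = -4 + (1 + 0)/3 = -4 + (⅓)*1 = -4 + ⅓ = -11/3 ≈ -3.6667)
v = 11/21 (v = -⅐*(-11/3) = 11/21 ≈ 0.52381)
G(b, F) = (1 + b)*(-3 + F) (G(b, F) = (b + (9 - 2*4))*(F - 3) = (b + (9 - 8))*(-3 + F) = (b + 1)*(-3 + F) = (1 + b)*(-3 + F))
w = -24 (w = -3 - 1 - 3*5 - 1*5 = -3 - 1 - 15 - 5 = -24)
w + (-2*13)*v = -24 - 2*13*(11/21) = -24 - 26*11/21 = -24 - 286/21 = -790/21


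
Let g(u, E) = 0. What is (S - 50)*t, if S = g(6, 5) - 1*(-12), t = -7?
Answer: 266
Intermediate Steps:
S = 12 (S = 0 - 1*(-12) = 0 + 12 = 12)
(S - 50)*t = (12 - 50)*(-7) = -38*(-7) = 266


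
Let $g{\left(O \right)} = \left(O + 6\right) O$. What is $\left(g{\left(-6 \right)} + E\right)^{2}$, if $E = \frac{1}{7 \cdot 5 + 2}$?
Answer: $\frac{1}{1369} \approx 0.00073046$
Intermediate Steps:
$g{\left(O \right)} = O \left(6 + O\right)$ ($g{\left(O \right)} = \left(6 + O\right) O = O \left(6 + O\right)$)
$E = \frac{1}{37}$ ($E = \frac{1}{35 + 2} = \frac{1}{37} \approx 0.027027$)
$\left(g{\left(-6 \right)} + E\right)^{2} = \left(- 6 \left(6 - 6\right) + \frac{1}{37}\right)^{2} = \left(\left(-6\right) 0 + \frac{1}{37}\right)^{2} = \left(0 + \frac{1}{37}\right)^{2} = \left(\frac{1}{37}\right)^{2} = \frac{1}{1369}$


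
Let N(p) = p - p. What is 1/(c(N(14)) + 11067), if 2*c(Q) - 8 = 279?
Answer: 2/22421 ≈ 8.9202e-5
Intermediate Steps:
N(p) = 0
c(Q) = 287/2 (c(Q) = 4 + (½)*279 = 4 + 279/2 = 287/2)
1/(c(N(14)) + 11067) = 1/(287/2 + 11067) = 1/(22421/2) = 2/22421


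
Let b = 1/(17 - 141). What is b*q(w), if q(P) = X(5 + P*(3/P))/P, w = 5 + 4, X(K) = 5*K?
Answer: -10/279 ≈ -0.035842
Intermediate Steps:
w = 9
q(P) = 40/P (q(P) = (5*(5 + P*(3/P)))/P = (5*(5 + 3))/P = (5*8)/P = 40/P)
b = -1/124 (b = 1/(-124) = -1/124 ≈ -0.0080645)
b*q(w) = -10/(31*9) = -1/124*40/9 = -10/279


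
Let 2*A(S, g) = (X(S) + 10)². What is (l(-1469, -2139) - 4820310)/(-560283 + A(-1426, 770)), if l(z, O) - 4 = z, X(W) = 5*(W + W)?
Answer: -4821775/100970967 ≈ -0.047754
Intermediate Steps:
X(W) = 10*W (X(W) = 5*(2*W) = 10*W)
l(z, O) = 4 + z
A(S, g) = (10 + 10*S)²/2 (A(S, g) = (10*S + 10)²/2 = (10 + 10*S)²/2)
(l(-1469, -2139) - 4820310)/(-560283 + A(-1426, 770)) = ((4 - 1469) - 4820310)/(-560283 + 50*(1 - 1426)²) = (-1465 - 4820310)/(-560283 + 50*(-1425)²) = -4821775/(-560283 + 50*2030625) = -4821775/(-560283 + 101531250) = -4821775/100970967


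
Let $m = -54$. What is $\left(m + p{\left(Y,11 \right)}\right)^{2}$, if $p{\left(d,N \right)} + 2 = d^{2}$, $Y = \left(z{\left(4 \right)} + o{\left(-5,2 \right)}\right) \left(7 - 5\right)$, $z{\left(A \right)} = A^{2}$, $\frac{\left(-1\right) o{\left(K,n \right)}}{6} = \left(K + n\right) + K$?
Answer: $266603584$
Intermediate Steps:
$o{\left(K,n \right)} = - 12 K - 6 n$ ($o{\left(K,n \right)} = - 6 \left(\left(K + n\right) + K\right) = - 6 \left(n + 2 K\right) = - 12 K - 6 n$)
$Y = 128$ ($Y = \left(4^{2} - -48\right) \left(7 - 5\right) = \left(16 + \left(60 - 12\right)\right) 2 = \left(16 + 48\right) 2 = 64 \cdot 2 = 128$)
$p{\left(d,N \right)} = -2 + d^{2}$
$\left(m + p{\left(Y,11 \right)}\right)^{2} = \left(-54 - \left(2 - 128^{2}\right)\right)^{2} = \left(-54 + \left(-2 + 16384\right)\right)^{2} = \left(-54 + 16382\right)^{2} = 16328^{2} = 266603584$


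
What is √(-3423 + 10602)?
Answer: √7179 ≈ 84.729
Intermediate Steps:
√(-3423 + 10602) = √7179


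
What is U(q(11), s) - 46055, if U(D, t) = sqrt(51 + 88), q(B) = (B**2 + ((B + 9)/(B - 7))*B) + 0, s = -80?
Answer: -46055 + sqrt(139) ≈ -46043.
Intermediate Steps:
q(B) = B**2 + B*(9 + B)/(-7 + B) (q(B) = (B**2 + ((9 + B)/(-7 + B))*B) + 0 = (B**2 + B*(9 + B)/(-7 + B)) + 0 = B**2 + B*(9 + B)/(-7 + B))
U(D, t) = sqrt(139)
U(q(11), s) - 46055 = sqrt(139) - 46055 = -46055 + sqrt(139)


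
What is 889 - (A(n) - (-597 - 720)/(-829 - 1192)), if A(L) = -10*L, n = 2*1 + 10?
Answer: 2040506/2021 ≈ 1009.7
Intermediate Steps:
n = 12 (n = 2 + 10 = 12)
889 - (A(n) - (-597 - 720)/(-829 - 1192)) = 889 - (-10*12 - (-597 - 720)/(-829 - 1192)) = 889 - (-120 - (-1317)/(-2021)) = 889 - (-120 - (-1317)*(-1)/2021) = 889 - (-120 - 1*1317/2021) = 889 - (-120 - 1317/2021) = 889 - 1*(-243837/2021) = 889 + 243837/2021 = 2040506/2021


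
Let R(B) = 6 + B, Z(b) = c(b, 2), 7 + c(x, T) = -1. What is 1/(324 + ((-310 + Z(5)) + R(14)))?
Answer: 1/26 ≈ 0.038462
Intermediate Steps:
c(x, T) = -8 (c(x, T) = -7 - 1 = -8)
Z(b) = -8
1/(324 + ((-310 + Z(5)) + R(14))) = 1/(324 + ((-310 - 8) + (6 + 14))) = 1/(324 + (-318 + 20)) = 1/(324 - 298) = 1/26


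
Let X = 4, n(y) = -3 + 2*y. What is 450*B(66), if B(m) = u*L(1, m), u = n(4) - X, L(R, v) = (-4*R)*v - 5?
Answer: -121050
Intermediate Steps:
L(R, v) = -5 - 4*R*v (L(R, v) = -4*R*v - 5 = -5 - 4*R*v)
u = 1 (u = (-3 + 2*4) - 1*4 = (-3 + 8) - 4 = 5 - 4 = 1)
B(m) = -5 - 4*m (B(m) = 1*(-5 - 4*1*m) = 1*(-5 - 4*m) = -5 - 4*m)
450*B(66) = 450*(-5 - 4*66) = 450*(-5 - 264) = 450*(-269) = -121050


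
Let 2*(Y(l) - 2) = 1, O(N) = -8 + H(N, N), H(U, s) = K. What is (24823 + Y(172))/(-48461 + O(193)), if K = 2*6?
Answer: -49651/96914 ≈ -0.51232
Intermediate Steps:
K = 12
H(U, s) = 12
O(N) = 4 (O(N) = -8 + 12 = 4)
Y(l) = 5/2 (Y(l) = 2 + (½)*1 = 2 + ½ = 5/2)
(24823 + Y(172))/(-48461 + O(193)) = (24823 + 5/2)/(-48461 + 4) = (49651/2)/(-48457) = (49651/2)*(-1/48457) = -49651/96914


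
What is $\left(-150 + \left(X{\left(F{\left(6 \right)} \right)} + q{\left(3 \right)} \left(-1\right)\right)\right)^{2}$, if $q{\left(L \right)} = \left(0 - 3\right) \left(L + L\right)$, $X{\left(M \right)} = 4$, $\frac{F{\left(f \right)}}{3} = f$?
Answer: $16384$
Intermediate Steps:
$F{\left(f \right)} = 3 f$
$q{\left(L \right)} = - 6 L$ ($q{\left(L \right)} = - 3 \cdot 2 L = - 6 L$)
$\left(-150 + \left(X{\left(F{\left(6 \right)} \right)} + q{\left(3 \right)} \left(-1\right)\right)\right)^{2} = \left(-150 + \left(4 + \left(-6\right) 3 \left(-1\right)\right)\right)^{2} = \left(-150 + \left(4 - -18\right)\right)^{2} = \left(-150 + \left(4 + 18\right)\right)^{2} = \left(-150 + 22\right)^{2} = \left(-128\right)^{2} = 16384$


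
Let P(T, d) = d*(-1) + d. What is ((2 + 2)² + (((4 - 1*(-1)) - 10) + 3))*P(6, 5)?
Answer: 0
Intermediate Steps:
P(T, d) = 0 (P(T, d) = -d + d = 0)
((2 + 2)² + (((4 - 1*(-1)) - 10) + 3))*P(6, 5) = ((2 + 2)² + (((4 - 1*(-1)) - 10) + 3))*0 = (4² + (((4 + 1) - 10) + 3))*0 = (16 + ((5 - 10) + 3))*0 = (16 + (-5 + 3))*0 = (16 - 2)*0 = 14*0 = 0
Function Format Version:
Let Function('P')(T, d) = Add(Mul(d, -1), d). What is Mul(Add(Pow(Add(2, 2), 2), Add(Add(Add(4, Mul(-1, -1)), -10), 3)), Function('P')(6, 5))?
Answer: 0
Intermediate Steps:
Function('P')(T, d) = 0 (Function('P')(T, d) = Add(Mul(-1, d), d) = 0)
Mul(Add(Pow(Add(2, 2), 2), Add(Add(Add(4, Mul(-1, -1)), -10), 3)), Function('P')(6, 5)) = Mul(Add(Pow(Add(2, 2), 2), Add(Add(Add(4, Mul(-1, -1)), -10), 3)), 0) = Mul(Add(Pow(4, 2), Add(Add(Add(4, 1), -10), 3)), 0) = Mul(Add(16, Add(Add(5, -10), 3)), 0) = Mul(Add(16, Add(-5, 3)), 0) = Mul(Add(16, -2), 0) = Mul(14, 0) = 0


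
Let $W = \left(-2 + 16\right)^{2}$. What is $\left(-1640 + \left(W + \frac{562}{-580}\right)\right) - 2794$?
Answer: $- \frac{1229301}{290} \approx -4239.0$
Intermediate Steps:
$W = 196$ ($W = 14^{2} = 196$)
$\left(-1640 + \left(W + \frac{562}{-580}\right)\right) - 2794 = \left(-1640 + \left(196 + \frac{562}{-580}\right)\right) - 2794 = \left(-1640 + \left(196 + 562 \left(- \frac{1}{580}\right)\right)\right) - 2794 = \left(-1640 + \left(196 - \frac{281}{290}\right)\right) - 2794 = \left(-1640 + \frac{56559}{290}\right) - 2794 = - \frac{419041}{290} - 2794 = - \frac{1229301}{290}$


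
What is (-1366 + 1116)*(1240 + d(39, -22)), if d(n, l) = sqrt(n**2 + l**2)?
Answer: -310000 - 250*sqrt(2005) ≈ -3.2119e+5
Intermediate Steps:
d(n, l) = sqrt(l**2 + n**2)
(-1366 + 1116)*(1240 + d(39, -22)) = (-1366 + 1116)*(1240 + sqrt((-22)**2 + 39**2)) = -250*(1240 + sqrt(484 + 1521)) = -250*(1240 + sqrt(2005)) = -310000 - 250*sqrt(2005)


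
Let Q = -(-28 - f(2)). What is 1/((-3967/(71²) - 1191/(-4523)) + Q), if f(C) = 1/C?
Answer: 45600886/1275747431 ≈ 0.035744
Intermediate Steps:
Q = 57/2 (Q = -(-28 - 1/2) = -(-28 - 1*½) = -(-28 - ½) = -1*(-57/2) = 57/2 ≈ 28.500)
1/((-3967/(71²) - 1191/(-4523)) + Q) = 1/((-3967/(71²) - 1191/(-4523)) + 57/2) = 1/((-3967/5041 - 1191*(-1/4523)) + 57/2) = 1/((-3967*1/5041 + 1191/4523) + 57/2) = 1/((-3967/5041 + 1191/4523) + 57/2) = 1/(-11938910/22800443 + 57/2) = 1/(1275747431/45600886) = 45600886/1275747431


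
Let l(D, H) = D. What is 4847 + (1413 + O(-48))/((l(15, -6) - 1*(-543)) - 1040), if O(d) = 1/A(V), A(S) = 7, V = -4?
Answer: 8171943/1687 ≈ 4844.1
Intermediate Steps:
O(d) = 1/7
4847 + (1413 + O(-48))/((l(15, -6) - 1*(-543)) - 1040) = 4847 + (1413 + 1/7)/((15 - 1*(-543)) - 1040) = 4847 + 9892/(7*((15 + 543) - 1040)) = 4847 + 9892/(7*(558 - 1040)) = 4847 + (9892/7)/(-482) = 4847 + (9892/7)*(-1/482) = 4847 - 4946/1687 = 8171943/1687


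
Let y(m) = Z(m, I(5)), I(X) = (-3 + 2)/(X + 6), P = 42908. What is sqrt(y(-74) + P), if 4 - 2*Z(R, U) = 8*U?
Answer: 3*sqrt(576906)/11 ≈ 207.15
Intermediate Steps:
I(X) = -1/(6 + X)
Z(R, U) = 2 - 4*U
y(m) = 26/11 (y(m) = 2 - (-4)/(6 + 5) = 2 - (-4)/11 = 2 - 4*(-1/11) = 2 + 4/11 = 26/11)
sqrt(y(-74) + P) = sqrt(26/11 + 42908) = sqrt(472014/11) = 3*sqrt(576906)/11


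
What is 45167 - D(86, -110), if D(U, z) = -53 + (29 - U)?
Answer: 45277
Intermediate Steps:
D(U, z) = -24 - U
45167 - D(86, -110) = 45167 - (-24 - 1*86) = 45167 - (-24 - 86) = 45167 - 1*(-110) = 45167 + 110 = 45277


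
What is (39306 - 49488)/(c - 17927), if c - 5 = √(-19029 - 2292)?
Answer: 196852/346515 + 3394*I*√2369/35691045 ≈ 0.56809 + 0.0046284*I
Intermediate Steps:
c = 5 + 3*I*√2369 (c = 5 + √(-19029 - 2292) = 5 + √(-21321) = 5 + 3*I*√2369 ≈ 5.0 + 146.02*I)
(39306 - 49488)/(c - 17927) = (39306 - 49488)/((5 + 3*I*√2369) - 17927) = -10182/(-17922 + 3*I*√2369)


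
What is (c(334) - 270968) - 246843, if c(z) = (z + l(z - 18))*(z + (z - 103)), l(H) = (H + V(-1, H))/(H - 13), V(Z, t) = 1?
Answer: -99538498/303 ≈ -3.2851e+5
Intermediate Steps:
l(H) = (1 + H)/(-13 + H) (l(H) = (H + 1)/(H - 13) = (1 + H)/(-13 + H))
c(z) = (-103 + 2*z)*(z + (-17 + z)/(-31 + z)) (c(z) = (z + (1 + (z - 18))/(-13 + (z - 18)))*(z + (z - 103)) = (z + (1 + (-18 + z))/(-13 + (-18 + z)))*(z + (-103 + z)) = (z + (-17 + z)/(-31 + z))*(-103 + 2*z) = (-103 + 2*z)*(z + (-17 + z)/(-31 + z)))
(c(334) - 270968) - 246843 = ((1751 - 163*334**2 + 2*334**3 + 3056*334)/(-31 + 334) - 270968) - 246843 = ((1751 - 163*111556 + 2*37259704 + 1020704)/303 - 270968) - 246843 = ((1751 - 18183628 + 74519408 + 1020704)/303 - 270968) - 246843 = ((1/303)*57358235 - 270968) - 246843 = (57358235/303 - 270968) - 246843 = -24745069/303 - 246843 = -99538498/303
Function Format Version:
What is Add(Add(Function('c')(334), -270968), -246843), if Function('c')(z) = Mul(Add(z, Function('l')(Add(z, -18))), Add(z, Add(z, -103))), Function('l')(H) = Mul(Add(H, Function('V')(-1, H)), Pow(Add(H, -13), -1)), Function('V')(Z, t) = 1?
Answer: Rational(-99538498, 303) ≈ -3.2851e+5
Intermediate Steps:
Function('l')(H) = Mul(Pow(Add(-13, H), -1), Add(1, H)) (Function('l')(H) = Mul(Add(H, 1), Pow(Add(H, -13), -1)) = Mul(Add(1, H), Pow(Add(-13, H), -1)) = Mul(Pow(Add(-13, H), -1), Add(1, H)))
Function('c')(z) = Mul(Add(-103, Mul(2, z)), Add(z, Mul(Pow(Add(-31, z), -1), Add(-17, z)))) (Function('c')(z) = Mul(Add(z, Mul(Pow(Add(-13, Add(z, -18)), -1), Add(1, Add(z, -18)))), Add(z, Add(z, -103))) = Mul(Add(z, Mul(Pow(Add(-13, Add(-18, z)), -1), Add(1, Add(-18, z)))), Add(z, Add(-103, z))) = Mul(Add(z, Mul(Pow(Add(-31, z), -1), Add(-17, z))), Add(-103, Mul(2, z))) = Mul(Add(-103, Mul(2, z)), Add(z, Mul(Pow(Add(-31, z), -1), Add(-17, z)))))
Add(Add(Function('c')(334), -270968), -246843) = Add(Add(Mul(Pow(Add(-31, 334), -1), Add(1751, Mul(-163, Pow(334, 2)), Mul(2, Pow(334, 3)), Mul(3056, 334))), -270968), -246843) = Add(Add(Mul(Pow(303, -1), Add(1751, Mul(-163, 111556), Mul(2, 37259704), 1020704)), -270968), -246843) = Add(Add(Mul(Rational(1, 303), Add(1751, -18183628, 74519408, 1020704)), -270968), -246843) = Add(Add(Mul(Rational(1, 303), 57358235), -270968), -246843) = Add(Add(Rational(57358235, 303), -270968), -246843) = Add(Rational(-24745069, 303), -246843) = Rational(-99538498, 303)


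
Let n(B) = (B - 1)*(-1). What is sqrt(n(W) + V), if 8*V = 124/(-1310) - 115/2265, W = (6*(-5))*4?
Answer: sqrt(170419428713670)/1186860 ≈ 10.999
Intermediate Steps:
W = -120 (W = -30*4 = -120)
n(B) = 1 - B (n(B) = (-1 + B)*(-1) = 1 - B)
V = -43151/2373720 (V = (124/(-1310) - 115/2265)/8 = (124*(-1/1310) - 115*1/2265)/8 = (-62/655 - 23/453)/8 = (1/8)*(-43151/296715) = -43151/2373720 ≈ -0.018179)
sqrt(n(W) + V) = sqrt((1 - 1*(-120)) - 43151/2373720) = sqrt((1 + 120) - 43151/2373720) = sqrt(121 - 43151/2373720) = sqrt(287176969/2373720) = sqrt(170419428713670)/1186860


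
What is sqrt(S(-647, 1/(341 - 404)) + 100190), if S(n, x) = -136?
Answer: sqrt(100054) ≈ 316.31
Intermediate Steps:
sqrt(S(-647, 1/(341 - 404)) + 100190) = sqrt(-136 + 100190) = sqrt(100054)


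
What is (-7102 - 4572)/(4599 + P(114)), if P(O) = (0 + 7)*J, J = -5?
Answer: -5837/2282 ≈ -2.5578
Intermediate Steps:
P(O) = -35 (P(O) = (0 + 7)*(-5) = 7*(-5) = -35)
(-7102 - 4572)/(4599 + P(114)) = (-7102 - 4572)/(4599 - 35) = -11674/4564 = -11674*1/4564 = -5837/2282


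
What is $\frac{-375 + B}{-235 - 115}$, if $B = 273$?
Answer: $\frac{51}{175} \approx 0.29143$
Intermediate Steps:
$\frac{-375 + B}{-235 - 115} = \frac{-375 + 273}{-235 - 115} = - \frac{102}{-350} = \left(-102\right) \left(- \frac{1}{350}\right) = \frac{51}{175}$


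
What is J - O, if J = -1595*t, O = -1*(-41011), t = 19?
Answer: -71316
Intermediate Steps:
O = 41011
J = -30305 (J = -1595*19 = -30305)
J - O = -30305 - 1*41011 = -30305 - 41011 = -71316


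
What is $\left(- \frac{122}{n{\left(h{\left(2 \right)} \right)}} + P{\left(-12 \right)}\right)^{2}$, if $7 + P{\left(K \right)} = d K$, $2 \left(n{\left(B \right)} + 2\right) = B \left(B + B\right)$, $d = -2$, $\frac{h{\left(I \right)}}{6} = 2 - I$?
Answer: $6084$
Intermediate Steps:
$h{\left(I \right)} = 12 - 6 I$ ($h{\left(I \right)} = 6 \left(2 - I\right) = 12 - 6 I$)
$n{\left(B \right)} = -2 + B^{2}$ ($n{\left(B \right)} = -2 + \frac{B \left(B + B\right)}{2} = -2 + \frac{B 2 B}{2} = -2 + \frac{2 B^{2}}{2} = -2 + B^{2}$)
$P{\left(K \right)} = -7 - 2 K$
$\left(- \frac{122}{n{\left(h{\left(2 \right)} \right)}} + P{\left(-12 \right)}\right)^{2} = \left(- \frac{122}{-2 + \left(12 - 12\right)^{2}} - -17\right)^{2} = \left(- \frac{122}{-2 + \left(12 - 12\right)^{2}} + \left(-7 + 24\right)\right)^{2} = \left(- \frac{122}{-2 + 0^{2}} + 17\right)^{2} = \left(- \frac{122}{-2 + 0} + 17\right)^{2} = \left(- \frac{122}{-2} + 17\right)^{2} = \left(\left(-122\right) \left(- \frac{1}{2}\right) + 17\right)^{2} = \left(61 + 17\right)^{2} = 78^{2} = 6084$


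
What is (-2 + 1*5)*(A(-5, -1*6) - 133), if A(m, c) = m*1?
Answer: -414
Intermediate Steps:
A(m, c) = m
(-2 + 1*5)*(A(-5, -1*6) - 133) = (-2 + 1*5)*(-5 - 133) = (-2 + 5)*(-138) = 3*(-138) = -414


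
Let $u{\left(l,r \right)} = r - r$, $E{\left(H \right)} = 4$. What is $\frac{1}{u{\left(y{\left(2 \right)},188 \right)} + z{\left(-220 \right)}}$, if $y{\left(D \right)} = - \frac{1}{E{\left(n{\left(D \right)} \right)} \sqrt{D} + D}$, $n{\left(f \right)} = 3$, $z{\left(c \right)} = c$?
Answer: $- \frac{1}{220} \approx -0.0045455$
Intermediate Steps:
$y{\left(D \right)} = - \frac{1}{D + 4 \sqrt{D}}$ ($y{\left(D \right)} = - \frac{1}{4 \sqrt{D} + D} = - \frac{1}{D + 4 \sqrt{D}}$)
$u{\left(l,r \right)} = 0$
$\frac{1}{u{\left(y{\left(2 \right)},188 \right)} + z{\left(-220 \right)}} = \frac{1}{0 - 220} = \frac{1}{-220} = - \frac{1}{220}$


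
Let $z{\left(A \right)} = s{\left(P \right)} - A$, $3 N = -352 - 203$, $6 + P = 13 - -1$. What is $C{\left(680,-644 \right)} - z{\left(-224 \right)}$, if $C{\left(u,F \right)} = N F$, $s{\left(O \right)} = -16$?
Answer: $118932$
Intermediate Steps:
$P = 8$ ($P = -6 + \left(13 - -1\right) = -6 + \left(13 + 1\right) = -6 + 14 = 8$)
$N = -185$ ($N = \frac{-352 - 203}{3} = \frac{1}{3} \left(-555\right) = -185$)
$z{\left(A \right)} = -16 - A$
$C{\left(u,F \right)} = - 185 F$
$C{\left(680,-644 \right)} - z{\left(-224 \right)} = \left(-185\right) \left(-644\right) - \left(-16 - -224\right) = 119140 - \left(-16 + 224\right) = 119140 - 208 = 118932$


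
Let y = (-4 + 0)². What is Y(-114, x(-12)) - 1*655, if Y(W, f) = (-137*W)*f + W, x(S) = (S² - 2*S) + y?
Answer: 2872943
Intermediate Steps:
y = 16 (y = (-4)² = 16)
x(S) = 16 + S² - 2*S (x(S) = (S² - 2*S) + 16 = 16 + S² - 2*S)
Y(W, f) = W - 137*W*f (Y(W, f) = -137*W*f + W = W - 137*W*f)
Y(-114, x(-12)) - 1*655 = -114*(1 - 137*(16 + (-12)² - 2*(-12))) - 1*655 = -114*(1 - 137*(16 + 144 + 24)) - 655 = -114*(1 - 137*184) - 655 = -114*(1 - 25208) - 655 = -114*(-25207) - 655 = 2873598 - 655 = 2872943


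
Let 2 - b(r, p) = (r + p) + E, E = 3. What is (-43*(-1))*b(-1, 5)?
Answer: -215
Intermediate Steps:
b(r, p) = -1 - p - r (b(r, p) = 2 - ((r + p) + 3) = 2 - ((p + r) + 3) = 2 - (3 + p + r) = 2 + (-3 - p - r) = -1 - p - r)
(-43*(-1))*b(-1, 5) = (-43*(-1))*(-1 - 1*5 - 1*(-1)) = 43*(-1 - 5 + 1) = 43*(-5) = -215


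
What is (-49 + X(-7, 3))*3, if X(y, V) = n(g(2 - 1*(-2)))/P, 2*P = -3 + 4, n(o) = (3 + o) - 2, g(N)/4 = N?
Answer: -45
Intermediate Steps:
g(N) = 4*N
n(o) = 1 + o
P = 1/2 (P = (-3 + 4)/2 = (1/2)*1 = 1/2 ≈ 0.50000)
X(y, V) = 34 (X(y, V) = (1 + 4*(2 - 1*(-2)))/(1/2) = (1 + 4*(2 + 2))*2 = (1 + 4*4)*2 = (1 + 16)*2 = 17*2 = 34)
(-49 + X(-7, 3))*3 = (-49 + 34)*3 = -15*3 = -45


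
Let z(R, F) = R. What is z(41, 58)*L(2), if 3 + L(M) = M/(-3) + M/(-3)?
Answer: -533/3 ≈ -177.67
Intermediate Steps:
L(M) = -3 - 2*M/3 (L(M) = -3 + (M/(-3) + M/(-3)) = -3 + (M*(-⅓) + M*(-⅓)) = -3 + (-M/3 - M/3) = -3 - 2*M/3)
z(41, 58)*L(2) = 41*(-3 - ⅔*2) = 41*(-3 - 4/3) = 41*(-13/3) = -533/3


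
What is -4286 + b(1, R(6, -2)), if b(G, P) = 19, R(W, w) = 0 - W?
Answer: -4267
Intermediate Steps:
R(W, w) = -W
-4286 + b(1, R(6, -2)) = -4286 + 19 = -4267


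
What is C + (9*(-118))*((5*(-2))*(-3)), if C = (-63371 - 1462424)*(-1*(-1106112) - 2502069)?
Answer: 2129944178955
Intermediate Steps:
C = 2129944210815 (C = -1525795*(1106112 - 2502069) = -1525795*(-1395957) = 2129944210815)
C + (9*(-118))*((5*(-2))*(-3)) = 2129944210815 + (9*(-118))*((5*(-2))*(-3)) = 2129944210815 - (-10620)*(-3) = 2129944210815 - 1062*30 = 2129944210815 - 31860 = 2129944178955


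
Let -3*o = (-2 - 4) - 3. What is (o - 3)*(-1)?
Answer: 0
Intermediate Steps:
o = 3 (o = -((-2 - 4) - 3)/3 = -(-6 - 3)/3 = -⅓*(-9) = 3)
(o - 3)*(-1) = (3 - 3)*(-1) = 0*(-1) = 0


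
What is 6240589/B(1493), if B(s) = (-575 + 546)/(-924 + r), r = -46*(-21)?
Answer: -262104738/29 ≈ -9.0381e+6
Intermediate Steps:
r = 966
B(s) = -29/42 (B(s) = (-575 + 546)/(-924 + 966) = -29/42)
6240589/B(1493) = 6240589/(-29/42) = 6240589*(-42/29) = -262104738/29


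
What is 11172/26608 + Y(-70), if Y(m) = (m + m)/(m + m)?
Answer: 9445/6652 ≈ 1.4199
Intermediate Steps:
Y(m) = 1 (Y(m) = (2*m)/((2*m)) = (2*m)*(1/(2*m)) = 1)
11172/26608 + Y(-70) = 11172/26608 + 1 = 11172*(1/26608) + 1 = 2793/6652 + 1 = 9445/6652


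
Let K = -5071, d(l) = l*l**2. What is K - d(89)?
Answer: -710040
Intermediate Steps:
d(l) = l**3
K - d(89) = -5071 - 1*89**3 = -5071 - 1*704969 = -5071 - 704969 = -710040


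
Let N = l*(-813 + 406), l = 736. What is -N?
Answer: 299552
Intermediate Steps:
N = -299552 (N = 736*(-813 + 406) = 736*(-407) = -299552)
-N = -1*(-299552) = 299552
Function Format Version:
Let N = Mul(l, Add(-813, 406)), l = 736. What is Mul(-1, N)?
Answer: 299552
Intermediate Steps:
N = -299552 (N = Mul(736, Add(-813, 406)) = Mul(736, -407) = -299552)
Mul(-1, N) = Mul(-1, -299552) = 299552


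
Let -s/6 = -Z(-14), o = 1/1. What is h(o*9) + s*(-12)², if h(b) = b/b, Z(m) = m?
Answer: -12095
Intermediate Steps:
o = 1
s = -84 (s = -(-6)*(-14) = -6*14 = -84)
h(b) = 1
h(o*9) + s*(-12)² = 1 - 84*(-12)² = 1 - 84*144 = 1 - 12096 = -12095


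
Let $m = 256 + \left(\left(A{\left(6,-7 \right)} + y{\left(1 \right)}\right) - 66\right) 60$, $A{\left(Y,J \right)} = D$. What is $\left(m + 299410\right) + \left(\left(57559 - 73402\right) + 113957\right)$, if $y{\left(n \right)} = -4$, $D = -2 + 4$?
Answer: $393700$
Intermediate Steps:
$D = 2$
$A{\left(Y,J \right)} = 2$
$m = -3824$ ($m = 256 + \left(\left(2 - 4\right) - 66\right) 60 = 256 + \left(-2 - 66\right) 60 = 256 - 4080 = -3824$)
$\left(m + 299410\right) + \left(\left(57559 - 73402\right) + 113957\right) = \left(-3824 + 299410\right) + \left(\left(57559 - 73402\right) + 113957\right) = 295586 + \left(-15843 + 113957\right) = 295586 + 98114 = 393700$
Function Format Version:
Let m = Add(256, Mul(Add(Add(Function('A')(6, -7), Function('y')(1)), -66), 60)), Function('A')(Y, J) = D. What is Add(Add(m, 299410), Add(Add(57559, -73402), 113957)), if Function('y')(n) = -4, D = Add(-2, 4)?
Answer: 393700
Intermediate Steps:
D = 2
Function('A')(Y, J) = 2
m = -3824 (m = Add(256, Mul(Add(Add(2, -4), -66), 60)) = Add(256, Mul(Add(-2, -66), 60)) = Add(256, Mul(-68, 60)) = Add(256, -4080) = -3824)
Add(Add(m, 299410), Add(Add(57559, -73402), 113957)) = Add(Add(-3824, 299410), Add(Add(57559, -73402), 113957)) = Add(295586, Add(-15843, 113957)) = Add(295586, 98114) = 393700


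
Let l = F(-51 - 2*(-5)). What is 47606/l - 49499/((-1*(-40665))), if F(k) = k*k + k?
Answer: 185471963/6669060 ≈ 27.811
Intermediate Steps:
F(k) = k + k² (F(k) = k² + k = k + k²)
l = 1640 (l = (-51 - 2*(-5))*(1 + (-51 - 2*(-5))) = (-51 + 10)*(1 + (-51 + 10)) = -41*(1 - 41) = -41*(-40) = 1640)
47606/l - 49499/((-1*(-40665))) = 47606/1640 - 49499/((-1*(-40665))) = 47606*(1/1640) - 49499/40665 = 23803/820 - 49499*1/40665 = 23803/820 - 49499/40665 = 185471963/6669060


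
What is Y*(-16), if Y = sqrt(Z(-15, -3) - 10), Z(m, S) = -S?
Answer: -16*I*sqrt(7) ≈ -42.332*I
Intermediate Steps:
Y = I*sqrt(7) (Y = sqrt(-1*(-3) - 10) = sqrt(3 - 10) = sqrt(-7) = I*sqrt(7) ≈ 2.6458*I)
Y*(-16) = (I*sqrt(7))*(-16) = -16*I*sqrt(7)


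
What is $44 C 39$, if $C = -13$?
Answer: $-22308$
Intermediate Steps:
$44 C 39 = 44 \left(-13\right) 39 = \left(-572\right) 39 = -22308$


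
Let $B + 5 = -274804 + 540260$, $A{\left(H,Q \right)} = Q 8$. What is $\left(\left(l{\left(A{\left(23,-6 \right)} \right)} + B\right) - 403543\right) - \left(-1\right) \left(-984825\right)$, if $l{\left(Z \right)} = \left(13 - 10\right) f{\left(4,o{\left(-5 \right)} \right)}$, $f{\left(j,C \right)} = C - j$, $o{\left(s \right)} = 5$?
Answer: $-1122914$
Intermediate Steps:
$A{\left(H,Q \right)} = 8 Q$
$B = 265451$ ($B = -5 + \left(-274804 + 540260\right) = -5 + 265456 = 265451$)
$l{\left(Z \right)} = 3$ ($l{\left(Z \right)} = \left(13 - 10\right) \left(5 - 4\right) = 3 \left(5 - 4\right) = 3 \cdot 1 = 3$)
$\left(\left(l{\left(A{\left(23,-6 \right)} \right)} + B\right) - 403543\right) - \left(-1\right) \left(-984825\right) = \left(\left(3 + 265451\right) - 403543\right) - \left(-1\right) \left(-984825\right) = \left(265454 - 403543\right) - 984825 = -138089 - 984825 = -1122914$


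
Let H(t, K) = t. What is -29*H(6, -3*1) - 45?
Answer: -219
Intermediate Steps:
-29*H(6, -3*1) - 45 = -29*6 - 45 = -174 - 45 = -219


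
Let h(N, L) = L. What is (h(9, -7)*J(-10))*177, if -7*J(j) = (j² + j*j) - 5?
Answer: 34515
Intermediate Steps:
J(j) = 5/7 - 2*j²/7 (J(j) = -((j² + j*j) - 5)/7 = -((j² + j²) - 5)/7 = -(2*j² - 5)/7 = -(-5 + 2*j²)/7 = 5/7 - 2*j²/7)
(h(9, -7)*J(-10))*177 = -7*(5/7 - 2/7*(-10)²)*177 = -7*(5/7 - 2/7*100)*177 = -7*(5/7 - 200/7)*177 = -7*(-195/7)*177 = 195*177 = 34515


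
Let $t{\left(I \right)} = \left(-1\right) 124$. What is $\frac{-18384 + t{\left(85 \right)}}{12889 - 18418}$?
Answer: $\frac{18508}{5529} \approx 3.3474$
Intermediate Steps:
$t{\left(I \right)} = -124$
$\frac{-18384 + t{\left(85 \right)}}{12889 - 18418} = \frac{-18384 - 124}{12889 - 18418} = - \frac{18508}{-5529} = \left(-18508\right) \left(- \frac{1}{5529}\right) = \frac{18508}{5529}$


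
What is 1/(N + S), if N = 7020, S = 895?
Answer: 1/7915 ≈ 0.00012634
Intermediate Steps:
1/(N + S) = 1/(7020 + 895) = 1/7915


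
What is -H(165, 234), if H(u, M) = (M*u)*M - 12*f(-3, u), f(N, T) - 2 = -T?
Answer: -9036696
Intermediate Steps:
f(N, T) = 2 - T
H(u, M) = -24 + 12*u + u*M² (H(u, M) = (M*u)*M - 12*(2 - u) = u*M² + (-24 + 12*u) = -24 + 12*u + u*M²)
-H(165, 234) = -(-24 + 12*165 + 165*234²) = -(-24 + 1980 + 165*54756) = -(-24 + 1980 + 9034740) = -1*9036696 = -9036696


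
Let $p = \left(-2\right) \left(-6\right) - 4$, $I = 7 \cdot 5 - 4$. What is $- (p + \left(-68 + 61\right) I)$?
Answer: $209$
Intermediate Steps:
$I = 31$ ($I = 35 - 4 = 31$)
$p = 8$ ($p = 12 - 4 = 8$)
$- (p + \left(-68 + 61\right) I) = - (8 + \left(-68 + 61\right) 31) = - (8 - 217) = \left(-1\right) \left(-209\right) = 209$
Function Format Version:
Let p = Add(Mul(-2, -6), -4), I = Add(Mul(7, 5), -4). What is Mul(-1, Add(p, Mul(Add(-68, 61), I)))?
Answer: 209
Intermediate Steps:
I = 31 (I = Add(35, -4) = 31)
p = 8 (p = Add(12, -4) = 8)
Mul(-1, Add(p, Mul(Add(-68, 61), I))) = Mul(-1, Add(8, Mul(Add(-68, 61), 31))) = Mul(-1, Add(8, Mul(-7, 31))) = Mul(-1, Add(8, -217)) = Mul(-1, -209) = 209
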